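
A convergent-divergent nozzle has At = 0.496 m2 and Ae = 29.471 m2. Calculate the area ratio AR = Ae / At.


AR = 29.471 / 0.496 = 59.4

59.4


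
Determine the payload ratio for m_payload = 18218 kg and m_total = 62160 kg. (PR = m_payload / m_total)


PR = 18218 / 62160 = 0.2931

0.2931


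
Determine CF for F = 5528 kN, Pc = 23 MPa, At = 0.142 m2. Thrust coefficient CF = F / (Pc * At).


CF = 5528000 / (23e6 * 0.142) = 1.69

1.69


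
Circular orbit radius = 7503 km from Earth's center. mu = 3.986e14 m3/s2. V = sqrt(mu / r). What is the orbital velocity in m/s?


V = sqrt(3.986e14 / 7503000) = 7289 m/s

7289 m/s


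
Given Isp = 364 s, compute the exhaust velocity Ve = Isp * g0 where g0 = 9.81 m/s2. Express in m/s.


Ve = Isp * g0 = 364 * 9.81 = 3570.8 m/s

3570.8 m/s


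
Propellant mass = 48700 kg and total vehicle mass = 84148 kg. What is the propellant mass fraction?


PMF = 48700 / 84148 = 0.579

0.579


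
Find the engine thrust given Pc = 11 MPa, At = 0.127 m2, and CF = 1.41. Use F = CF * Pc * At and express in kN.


F = 1.41 * 11e6 * 0.127 = 1.9698e+06 N = 1969.8 kN

1969.8 kN


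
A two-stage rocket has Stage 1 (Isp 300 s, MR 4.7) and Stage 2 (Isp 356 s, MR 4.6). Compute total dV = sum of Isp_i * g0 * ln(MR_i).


dV1 = 300 * 9.81 * ln(4.7) = 4554.5 m/s
dV2 = 356 * 9.81 * ln(4.6) = 5329.5 m/s
Total dV = 4554.5 + 5329.5 = 9884.0 m/s ~ 9884 m/s

9884 m/s


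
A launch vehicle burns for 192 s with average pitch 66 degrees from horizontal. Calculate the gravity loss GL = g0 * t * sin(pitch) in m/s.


GL = 9.81 * 192 * sin(66 deg) = 1721 m/s

1721 m/s


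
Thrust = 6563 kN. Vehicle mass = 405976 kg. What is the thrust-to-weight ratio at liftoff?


TWR = 6563000 / (405976 * 9.81) = 1.65

1.65


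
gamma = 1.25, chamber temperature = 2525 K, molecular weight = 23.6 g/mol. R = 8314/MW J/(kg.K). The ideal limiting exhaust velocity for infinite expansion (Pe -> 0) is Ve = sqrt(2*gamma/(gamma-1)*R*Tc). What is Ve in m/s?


R = 8314 / 23.6 = 352.29 J/(kg.K)
Ve = sqrt(2 * 1.25 / (1.25 - 1) * 352.29 * 2525) = 2982 m/s

2982 m/s


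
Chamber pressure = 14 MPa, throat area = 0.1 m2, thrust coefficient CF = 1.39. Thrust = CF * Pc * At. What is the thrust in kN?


F = 1.39 * 14e6 * 0.1 = 1.9460e+06 N = 1946.0 kN

1946.0 kN


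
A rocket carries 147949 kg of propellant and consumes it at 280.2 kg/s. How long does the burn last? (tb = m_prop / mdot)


tb = 147949 / 280.2 = 528.0 s

528.0 s


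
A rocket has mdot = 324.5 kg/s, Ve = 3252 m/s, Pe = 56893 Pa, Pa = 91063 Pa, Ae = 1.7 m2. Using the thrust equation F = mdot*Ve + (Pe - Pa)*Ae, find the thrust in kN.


F = 324.5 * 3252 + (56893 - 91063) * 1.7 = 997185.0 N = 997.2 kN

997.2 kN


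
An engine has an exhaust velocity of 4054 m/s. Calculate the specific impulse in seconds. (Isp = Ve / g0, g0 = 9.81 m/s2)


Isp = Ve / g0 = 4054 / 9.81 = 413.3 s

413.3 s


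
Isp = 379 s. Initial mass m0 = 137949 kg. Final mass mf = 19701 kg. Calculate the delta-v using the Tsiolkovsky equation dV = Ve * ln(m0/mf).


Ve = 379 * 9.81 = 3717.99 m/s
dV = 3717.99 * ln(137949/19701) = 7236 m/s

7236 m/s


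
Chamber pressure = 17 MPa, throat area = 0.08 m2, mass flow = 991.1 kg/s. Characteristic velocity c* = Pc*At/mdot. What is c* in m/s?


c* = 17e6 * 0.08 / 991.1 = 1372 m/s

1372 m/s


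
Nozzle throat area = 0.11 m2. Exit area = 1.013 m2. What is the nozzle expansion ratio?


AR = 1.013 / 0.11 = 9.2

9.2


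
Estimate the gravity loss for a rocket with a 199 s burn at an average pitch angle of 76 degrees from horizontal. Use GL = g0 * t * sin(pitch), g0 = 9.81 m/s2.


GL = 9.81 * 199 * sin(76 deg) = 1894 m/s

1894 m/s


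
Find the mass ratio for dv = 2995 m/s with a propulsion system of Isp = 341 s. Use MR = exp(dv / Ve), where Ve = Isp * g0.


Ve = 341 * 9.81 = 3345.21 m/s
MR = exp(2995 / 3345.21) = 2.448

2.448


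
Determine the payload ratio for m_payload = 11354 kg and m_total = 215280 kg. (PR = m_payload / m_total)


PR = 11354 / 215280 = 0.0527

0.0527


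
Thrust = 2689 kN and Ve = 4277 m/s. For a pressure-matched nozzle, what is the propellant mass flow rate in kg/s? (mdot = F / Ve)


mdot = F / Ve = 2689000 / 4277 = 628.7 kg/s

628.7 kg/s


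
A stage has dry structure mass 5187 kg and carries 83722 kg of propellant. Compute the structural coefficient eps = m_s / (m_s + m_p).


eps = 5187 / (5187 + 83722) = 0.0583

0.0583


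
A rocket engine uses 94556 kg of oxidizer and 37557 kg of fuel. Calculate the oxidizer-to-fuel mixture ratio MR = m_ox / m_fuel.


MR = 94556 / 37557 = 2.52

2.52


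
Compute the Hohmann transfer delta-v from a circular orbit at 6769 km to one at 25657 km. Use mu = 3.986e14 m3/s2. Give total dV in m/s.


V1 = sqrt(mu/r1) = 7673.73 m/s
dV1 = V1*(sqrt(2*r2/(r1+r2)) - 1) = 1979.61 m/s
V2 = sqrt(mu/r2) = 3941.54 m/s
dV2 = V2*(1 - sqrt(2*r1/(r1+r2))) = 1394.73 m/s
Total dV = 3374 m/s

3374 m/s


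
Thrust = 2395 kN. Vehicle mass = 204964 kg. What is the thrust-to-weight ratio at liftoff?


TWR = 2395000 / (204964 * 9.81) = 1.19

1.19


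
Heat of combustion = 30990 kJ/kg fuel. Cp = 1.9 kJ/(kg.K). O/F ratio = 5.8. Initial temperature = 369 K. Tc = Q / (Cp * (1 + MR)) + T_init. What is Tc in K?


Tc = 30990 / (1.9 * (1 + 5.8)) + 369 = 2768 K

2768 K


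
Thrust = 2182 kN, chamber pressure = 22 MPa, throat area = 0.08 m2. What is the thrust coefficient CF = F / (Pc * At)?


CF = 2182000 / (22e6 * 0.08) = 1.24

1.24


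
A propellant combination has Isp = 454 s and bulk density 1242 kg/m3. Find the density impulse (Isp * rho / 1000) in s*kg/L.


rho*Isp = 454 * 1242 / 1000 = 564 s*kg/L

564 s*kg/L


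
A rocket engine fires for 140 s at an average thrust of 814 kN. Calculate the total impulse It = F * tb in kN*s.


It = 814 * 140 = 113960 kN*s

113960 kN*s


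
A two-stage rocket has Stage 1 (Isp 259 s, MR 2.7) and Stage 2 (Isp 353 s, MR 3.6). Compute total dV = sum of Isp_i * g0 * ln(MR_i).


dV1 = 259 * 9.81 * ln(2.7) = 2523.6 m/s
dV2 = 353 * 9.81 * ln(3.6) = 4435.8 m/s
Total dV = 2523.6 + 4435.8 = 6959.4 m/s ~ 6959 m/s

6959 m/s


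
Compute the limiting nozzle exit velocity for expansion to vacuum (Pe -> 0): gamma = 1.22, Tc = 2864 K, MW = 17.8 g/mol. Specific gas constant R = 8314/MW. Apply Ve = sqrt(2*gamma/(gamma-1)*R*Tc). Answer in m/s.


R = 8314 / 17.8 = 467.08 J/(kg.K)
Ve = sqrt(2 * 1.22 / (1.22 - 1) * 467.08 * 2864) = 3852 m/s

3852 m/s


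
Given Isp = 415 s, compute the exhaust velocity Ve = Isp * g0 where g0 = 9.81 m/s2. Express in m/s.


Ve = Isp * g0 = 415 * 9.81 = 4071.2 m/s

4071.2 m/s


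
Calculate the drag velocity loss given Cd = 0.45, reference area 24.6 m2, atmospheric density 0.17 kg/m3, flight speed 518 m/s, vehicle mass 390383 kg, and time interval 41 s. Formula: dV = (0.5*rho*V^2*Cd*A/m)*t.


D = 0.5 * 0.17 * 518^2 * 0.45 * 24.6 = 252479.47 N
a = 252479.47 / 390383 = 0.6467 m/s2
dV = 0.6467 * 41 = 26.5 m/s

26.5 m/s


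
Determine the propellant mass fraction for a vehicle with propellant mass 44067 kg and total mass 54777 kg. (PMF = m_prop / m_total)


PMF = 44067 / 54777 = 0.804

0.804


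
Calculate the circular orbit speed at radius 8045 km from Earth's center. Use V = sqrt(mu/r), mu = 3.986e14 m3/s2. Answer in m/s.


V = sqrt(3.986e14 / 8045000) = 7039 m/s

7039 m/s


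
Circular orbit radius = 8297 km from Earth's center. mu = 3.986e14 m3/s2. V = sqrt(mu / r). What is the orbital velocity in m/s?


V = sqrt(3.986e14 / 8297000) = 6931 m/s

6931 m/s


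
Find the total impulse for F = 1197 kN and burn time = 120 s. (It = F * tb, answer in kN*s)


It = 1197 * 120 = 143640 kN*s

143640 kN*s


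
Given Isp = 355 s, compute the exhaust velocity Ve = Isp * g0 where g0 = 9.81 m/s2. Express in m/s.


Ve = Isp * g0 = 355 * 9.81 = 3482.6 m/s

3482.6 m/s


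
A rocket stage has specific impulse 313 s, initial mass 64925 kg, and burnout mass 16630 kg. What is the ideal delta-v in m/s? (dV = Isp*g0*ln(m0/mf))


Ve = 313 * 9.81 = 3070.53 m/s
dV = 3070.53 * ln(64925/16630) = 4182 m/s

4182 m/s


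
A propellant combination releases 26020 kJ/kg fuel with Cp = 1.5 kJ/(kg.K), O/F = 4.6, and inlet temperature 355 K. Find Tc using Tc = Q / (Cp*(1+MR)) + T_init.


Tc = 26020 / (1.5 * (1 + 4.6)) + 355 = 3453 K

3453 K


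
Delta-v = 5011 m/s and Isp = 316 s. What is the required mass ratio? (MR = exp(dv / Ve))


Ve = 316 * 9.81 = 3099.96 m/s
MR = exp(5011 / 3099.96) = 5.035

5.035


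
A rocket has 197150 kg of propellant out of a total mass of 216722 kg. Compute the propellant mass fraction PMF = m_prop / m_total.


PMF = 197150 / 216722 = 0.91

0.91


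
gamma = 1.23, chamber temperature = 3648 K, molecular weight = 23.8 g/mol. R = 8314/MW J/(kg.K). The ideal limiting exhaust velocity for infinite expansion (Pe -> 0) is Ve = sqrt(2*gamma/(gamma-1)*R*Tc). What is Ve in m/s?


R = 8314 / 23.8 = 349.33 J/(kg.K)
Ve = sqrt(2 * 1.23 / (1.23 - 1) * 349.33 * 3648) = 3692 m/s

3692 m/s


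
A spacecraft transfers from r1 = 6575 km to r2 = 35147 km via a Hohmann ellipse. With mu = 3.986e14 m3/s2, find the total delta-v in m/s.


V1 = sqrt(mu/r1) = 7786.11 m/s
dV1 = V1*(sqrt(2*r2/(r1+r2)) - 1) = 2320.31 m/s
V2 = sqrt(mu/r2) = 3367.63 m/s
dV2 = V2*(1 - sqrt(2*r1/(r1+r2))) = 1477.01 m/s
Total dV = 3797 m/s

3797 m/s


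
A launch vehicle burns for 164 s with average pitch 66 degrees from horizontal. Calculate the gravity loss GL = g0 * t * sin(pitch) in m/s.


GL = 9.81 * 164 * sin(66 deg) = 1470 m/s

1470 m/s


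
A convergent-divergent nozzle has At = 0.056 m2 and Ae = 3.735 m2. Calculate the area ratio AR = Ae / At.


AR = 3.735 / 0.056 = 66.7

66.7


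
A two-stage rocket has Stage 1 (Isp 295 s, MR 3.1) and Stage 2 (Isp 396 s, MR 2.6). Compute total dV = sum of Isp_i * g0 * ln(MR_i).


dV1 = 295 * 9.81 * ln(3.1) = 3274.2 m/s
dV2 = 396 * 9.81 * ln(2.6) = 3711.9 m/s
Total dV = 3274.2 + 3711.9 = 6986.1 m/s ~ 6986 m/s

6986 m/s


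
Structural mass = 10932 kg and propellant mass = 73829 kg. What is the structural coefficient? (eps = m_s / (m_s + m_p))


eps = 10932 / (10932 + 73829) = 0.129

0.129


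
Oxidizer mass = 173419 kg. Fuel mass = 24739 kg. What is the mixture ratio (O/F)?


MR = 173419 / 24739 = 7.01

7.01


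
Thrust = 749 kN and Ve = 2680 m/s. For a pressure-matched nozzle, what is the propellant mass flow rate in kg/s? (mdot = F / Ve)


mdot = F / Ve = 749000 / 2680 = 279.5 kg/s

279.5 kg/s


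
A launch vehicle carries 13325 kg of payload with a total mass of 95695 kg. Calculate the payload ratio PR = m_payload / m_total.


PR = 13325 / 95695 = 0.1392

0.1392


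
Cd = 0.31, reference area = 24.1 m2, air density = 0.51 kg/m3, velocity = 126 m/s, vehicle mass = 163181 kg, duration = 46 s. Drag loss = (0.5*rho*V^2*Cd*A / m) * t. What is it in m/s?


D = 0.5 * 0.51 * 126^2 * 0.31 * 24.1 = 30245.45 N
a = 30245.45 / 163181 = 0.1853 m/s2
dV = 0.1853 * 46 = 8.5 m/s

8.5 m/s


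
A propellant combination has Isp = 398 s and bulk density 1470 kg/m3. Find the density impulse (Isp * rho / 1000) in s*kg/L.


rho*Isp = 398 * 1470 / 1000 = 585 s*kg/L

585 s*kg/L


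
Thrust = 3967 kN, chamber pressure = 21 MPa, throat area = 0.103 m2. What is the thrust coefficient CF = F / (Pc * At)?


CF = 3967000 / (21e6 * 0.103) = 1.83

1.83


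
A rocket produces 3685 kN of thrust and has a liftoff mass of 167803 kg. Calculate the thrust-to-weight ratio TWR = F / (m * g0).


TWR = 3685000 / (167803 * 9.81) = 2.24

2.24


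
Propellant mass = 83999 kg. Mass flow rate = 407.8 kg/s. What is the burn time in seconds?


tb = 83999 / 407.8 = 206.0 s

206.0 s


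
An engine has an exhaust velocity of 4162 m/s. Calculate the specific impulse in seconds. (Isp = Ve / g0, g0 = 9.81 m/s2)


Isp = Ve / g0 = 4162 / 9.81 = 424.3 s

424.3 s


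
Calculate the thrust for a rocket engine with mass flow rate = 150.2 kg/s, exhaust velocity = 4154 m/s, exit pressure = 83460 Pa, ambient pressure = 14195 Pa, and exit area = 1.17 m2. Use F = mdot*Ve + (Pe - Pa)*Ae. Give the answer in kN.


F = 150.2 * 4154 + (83460 - 14195) * 1.17 = 704971.0 N = 705.0 kN

705.0 kN


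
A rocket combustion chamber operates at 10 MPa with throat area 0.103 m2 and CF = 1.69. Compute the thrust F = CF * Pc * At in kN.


F = 1.69 * 10e6 * 0.103 = 1.7407e+06 N = 1740.7 kN

1740.7 kN


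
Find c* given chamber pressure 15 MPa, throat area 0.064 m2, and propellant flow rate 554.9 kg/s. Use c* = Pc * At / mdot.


c* = 15e6 * 0.064 / 554.9 = 1730 m/s

1730 m/s


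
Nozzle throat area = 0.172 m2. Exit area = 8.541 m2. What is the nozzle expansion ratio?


AR = 8.541 / 0.172 = 49.7

49.7


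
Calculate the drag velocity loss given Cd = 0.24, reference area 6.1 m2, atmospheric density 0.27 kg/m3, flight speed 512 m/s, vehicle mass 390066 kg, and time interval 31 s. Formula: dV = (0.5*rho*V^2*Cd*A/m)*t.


D = 0.5 * 0.27 * 512^2 * 0.24 * 6.1 = 51810.14 N
a = 51810.14 / 390066 = 0.1328 m/s2
dV = 0.1328 * 31 = 4.1 m/s

4.1 m/s


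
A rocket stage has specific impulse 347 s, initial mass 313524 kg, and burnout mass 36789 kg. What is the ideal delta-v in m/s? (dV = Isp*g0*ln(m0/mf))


Ve = 347 * 9.81 = 3404.07 m/s
dV = 3404.07 * ln(313524/36789) = 7294 m/s

7294 m/s


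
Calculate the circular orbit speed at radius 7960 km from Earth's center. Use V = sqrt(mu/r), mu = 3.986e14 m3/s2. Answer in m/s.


V = sqrt(3.986e14 / 7960000) = 7076 m/s

7076 m/s


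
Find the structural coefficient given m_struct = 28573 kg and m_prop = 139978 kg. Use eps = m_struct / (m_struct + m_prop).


eps = 28573 / (28573 + 139978) = 0.1695

0.1695


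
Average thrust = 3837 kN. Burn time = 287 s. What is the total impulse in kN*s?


It = 3837 * 287 = 1101219 kN*s

1101219 kN*s


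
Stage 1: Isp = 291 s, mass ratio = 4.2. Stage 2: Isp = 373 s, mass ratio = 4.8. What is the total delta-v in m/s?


dV1 = 291 * 9.81 * ln(4.2) = 4096.8 m/s
dV2 = 373 * 9.81 * ln(4.8) = 5739.8 m/s
Total dV = 4096.8 + 5739.8 = 9836.6 m/s ~ 9837 m/s

9837 m/s


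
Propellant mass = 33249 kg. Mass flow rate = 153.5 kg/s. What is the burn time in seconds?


tb = 33249 / 153.5 = 216.6 s

216.6 s


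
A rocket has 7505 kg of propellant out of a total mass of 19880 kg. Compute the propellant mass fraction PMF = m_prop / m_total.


PMF = 7505 / 19880 = 0.378

0.378


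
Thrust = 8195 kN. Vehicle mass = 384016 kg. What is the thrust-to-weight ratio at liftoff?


TWR = 8195000 / (384016 * 9.81) = 2.18

2.18


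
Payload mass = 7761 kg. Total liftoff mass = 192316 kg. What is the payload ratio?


PR = 7761 / 192316 = 0.0404

0.0404


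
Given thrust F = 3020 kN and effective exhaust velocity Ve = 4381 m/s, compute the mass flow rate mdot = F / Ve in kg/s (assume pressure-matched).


mdot = F / Ve = 3020000 / 4381 = 689.3 kg/s

689.3 kg/s


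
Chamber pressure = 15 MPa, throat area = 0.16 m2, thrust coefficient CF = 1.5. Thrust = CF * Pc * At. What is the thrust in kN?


F = 1.5 * 15e6 * 0.16 = 3.6000e+06 N = 3600.0 kN

3600.0 kN


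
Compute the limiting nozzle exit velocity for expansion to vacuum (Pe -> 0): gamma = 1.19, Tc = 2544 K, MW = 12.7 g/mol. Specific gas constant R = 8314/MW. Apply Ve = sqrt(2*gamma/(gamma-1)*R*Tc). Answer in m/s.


R = 8314 / 12.7 = 654.65 J/(kg.K)
Ve = sqrt(2 * 1.19 / (1.19 - 1) * 654.65 * 2544) = 4567 m/s

4567 m/s


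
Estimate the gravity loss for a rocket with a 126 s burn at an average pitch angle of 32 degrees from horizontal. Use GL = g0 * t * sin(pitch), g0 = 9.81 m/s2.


GL = 9.81 * 126 * sin(32 deg) = 655 m/s

655 m/s


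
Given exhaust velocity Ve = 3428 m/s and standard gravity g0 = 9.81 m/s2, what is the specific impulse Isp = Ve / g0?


Isp = Ve / g0 = 3428 / 9.81 = 349.4 s

349.4 s


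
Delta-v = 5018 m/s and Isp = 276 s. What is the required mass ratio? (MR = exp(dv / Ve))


Ve = 276 * 9.81 = 2707.56 m/s
MR = exp(5018 / 2707.56) = 6.381

6.381


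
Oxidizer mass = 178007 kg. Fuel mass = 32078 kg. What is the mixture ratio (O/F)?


MR = 178007 / 32078 = 5.55

5.55


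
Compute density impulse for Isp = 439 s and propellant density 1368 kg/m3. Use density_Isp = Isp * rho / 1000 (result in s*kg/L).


rho*Isp = 439 * 1368 / 1000 = 601 s*kg/L

601 s*kg/L


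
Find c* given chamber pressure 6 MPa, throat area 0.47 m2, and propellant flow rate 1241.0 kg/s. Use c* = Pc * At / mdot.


c* = 6e6 * 0.47 / 1241.0 = 2272 m/s

2272 m/s


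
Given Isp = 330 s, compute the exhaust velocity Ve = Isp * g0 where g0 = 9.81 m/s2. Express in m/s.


Ve = Isp * g0 = 330 * 9.81 = 3237.3 m/s

3237.3 m/s


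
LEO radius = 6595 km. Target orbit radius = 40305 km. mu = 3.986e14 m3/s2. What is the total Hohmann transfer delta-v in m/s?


V1 = sqrt(mu/r1) = 7774.3 m/s
dV1 = V1*(sqrt(2*r2/(r1+r2)) - 1) = 2417.93 m/s
V2 = sqrt(mu/r2) = 3144.77 m/s
dV2 = V2*(1 - sqrt(2*r1/(r1+r2))) = 1477.04 m/s
Total dV = 3895 m/s

3895 m/s


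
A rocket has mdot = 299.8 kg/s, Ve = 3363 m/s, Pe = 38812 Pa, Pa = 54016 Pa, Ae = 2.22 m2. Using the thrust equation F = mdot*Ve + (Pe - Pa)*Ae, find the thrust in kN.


F = 299.8 * 3363 + (38812 - 54016) * 2.22 = 974475.0 N = 974.5 kN

974.5 kN


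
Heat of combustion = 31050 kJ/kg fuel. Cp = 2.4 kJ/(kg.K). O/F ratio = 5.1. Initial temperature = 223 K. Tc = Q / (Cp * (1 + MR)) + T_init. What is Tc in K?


Tc = 31050 / (2.4 * (1 + 5.1)) + 223 = 2344 K

2344 K


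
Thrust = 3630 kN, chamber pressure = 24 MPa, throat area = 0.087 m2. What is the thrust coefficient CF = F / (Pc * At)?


CF = 3630000 / (24e6 * 0.087) = 1.74

1.74


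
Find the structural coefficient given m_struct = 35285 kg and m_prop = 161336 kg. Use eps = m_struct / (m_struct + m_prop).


eps = 35285 / (35285 + 161336) = 0.1795

0.1795


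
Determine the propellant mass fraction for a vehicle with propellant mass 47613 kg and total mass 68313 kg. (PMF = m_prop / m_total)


PMF = 47613 / 68313 = 0.697

0.697


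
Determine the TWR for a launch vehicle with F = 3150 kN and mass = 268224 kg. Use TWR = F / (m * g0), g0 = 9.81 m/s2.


TWR = 3150000 / (268224 * 9.81) = 1.2

1.2


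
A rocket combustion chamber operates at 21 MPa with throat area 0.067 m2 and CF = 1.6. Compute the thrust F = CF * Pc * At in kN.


F = 1.6 * 21e6 * 0.067 = 2.2512e+06 N = 2251.2 kN

2251.2 kN


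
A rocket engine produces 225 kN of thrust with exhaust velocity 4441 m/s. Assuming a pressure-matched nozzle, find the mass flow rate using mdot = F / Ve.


mdot = F / Ve = 225000 / 4441 = 50.7 kg/s

50.7 kg/s


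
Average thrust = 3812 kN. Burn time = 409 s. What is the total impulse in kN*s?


It = 3812 * 409 = 1559108 kN*s

1559108 kN*s


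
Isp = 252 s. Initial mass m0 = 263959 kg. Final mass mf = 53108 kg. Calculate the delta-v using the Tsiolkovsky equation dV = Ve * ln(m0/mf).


Ve = 252 * 9.81 = 2472.12 m/s
dV = 2472.12 * ln(263959/53108) = 3964 m/s

3964 m/s


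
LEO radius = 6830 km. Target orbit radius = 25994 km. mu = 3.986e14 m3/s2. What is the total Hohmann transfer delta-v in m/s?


V1 = sqrt(mu/r1) = 7639.38 m/s
dV1 = V1*(sqrt(2*r2/(r1+r2)) - 1) = 1974.84 m/s
V2 = sqrt(mu/r2) = 3915.9 m/s
dV2 = V2*(1 - sqrt(2*r1/(r1+r2))) = 1389.74 m/s
Total dV = 3365 m/s

3365 m/s


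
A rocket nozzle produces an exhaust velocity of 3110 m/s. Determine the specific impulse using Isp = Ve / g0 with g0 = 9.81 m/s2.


Isp = Ve / g0 = 3110 / 9.81 = 317.0 s

317.0 s


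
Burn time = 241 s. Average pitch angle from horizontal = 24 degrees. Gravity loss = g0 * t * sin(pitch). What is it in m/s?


GL = 9.81 * 241 * sin(24 deg) = 962 m/s

962 m/s


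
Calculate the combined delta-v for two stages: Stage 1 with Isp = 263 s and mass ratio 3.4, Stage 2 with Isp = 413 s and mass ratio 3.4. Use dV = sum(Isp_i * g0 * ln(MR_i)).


dV1 = 263 * 9.81 * ln(3.4) = 3157.4 m/s
dV2 = 413 * 9.81 * ln(3.4) = 4958.2 m/s
Total dV = 3157.4 + 4958.2 = 8115.6 m/s ~ 8116 m/s

8116 m/s


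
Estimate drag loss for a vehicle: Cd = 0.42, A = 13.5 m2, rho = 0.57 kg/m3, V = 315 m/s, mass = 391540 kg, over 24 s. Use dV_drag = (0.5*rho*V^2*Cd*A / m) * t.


D = 0.5 * 0.57 * 315^2 * 0.42 * 13.5 = 160342.64 N
a = 160342.64 / 391540 = 0.4095 m/s2
dV = 0.4095 * 24 = 9.8 m/s

9.8 m/s


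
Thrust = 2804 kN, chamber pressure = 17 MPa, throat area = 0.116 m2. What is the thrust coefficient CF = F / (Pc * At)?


CF = 2804000 / (17e6 * 0.116) = 1.42

1.42


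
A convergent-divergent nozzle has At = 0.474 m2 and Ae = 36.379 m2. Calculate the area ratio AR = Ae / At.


AR = 36.379 / 0.474 = 76.7

76.7


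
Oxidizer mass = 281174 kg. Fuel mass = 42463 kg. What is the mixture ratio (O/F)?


MR = 281174 / 42463 = 6.62

6.62


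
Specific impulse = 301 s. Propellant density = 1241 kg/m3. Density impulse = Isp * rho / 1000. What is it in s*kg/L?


rho*Isp = 301 * 1241 / 1000 = 374 s*kg/L

374 s*kg/L


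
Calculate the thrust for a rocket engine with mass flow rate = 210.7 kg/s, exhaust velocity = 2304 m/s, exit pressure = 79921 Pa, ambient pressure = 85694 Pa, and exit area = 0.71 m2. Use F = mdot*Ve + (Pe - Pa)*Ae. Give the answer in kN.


F = 210.7 * 2304 + (79921 - 85694) * 0.71 = 481354.0 N = 481.4 kN

481.4 kN


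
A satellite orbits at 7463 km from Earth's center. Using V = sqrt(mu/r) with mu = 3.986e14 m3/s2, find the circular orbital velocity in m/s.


V = sqrt(3.986e14 / 7463000) = 7308 m/s

7308 m/s


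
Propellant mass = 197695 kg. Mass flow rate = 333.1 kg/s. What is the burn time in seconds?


tb = 197695 / 333.1 = 593.5 s

593.5 s


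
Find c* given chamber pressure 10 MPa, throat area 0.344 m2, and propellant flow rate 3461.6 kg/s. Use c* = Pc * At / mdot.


c* = 10e6 * 0.344 / 3461.6 = 994 m/s

994 m/s


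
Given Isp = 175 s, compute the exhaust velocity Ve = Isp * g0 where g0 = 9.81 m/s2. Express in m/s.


Ve = Isp * g0 = 175 * 9.81 = 1716.8 m/s

1716.8 m/s


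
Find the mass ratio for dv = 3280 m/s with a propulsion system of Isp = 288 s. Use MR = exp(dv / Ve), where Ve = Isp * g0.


Ve = 288 * 9.81 = 2825.28 m/s
MR = exp(3280 / 2825.28) = 3.193

3.193


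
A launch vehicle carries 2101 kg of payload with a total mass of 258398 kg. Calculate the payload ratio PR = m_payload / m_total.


PR = 2101 / 258398 = 0.0081

0.0081


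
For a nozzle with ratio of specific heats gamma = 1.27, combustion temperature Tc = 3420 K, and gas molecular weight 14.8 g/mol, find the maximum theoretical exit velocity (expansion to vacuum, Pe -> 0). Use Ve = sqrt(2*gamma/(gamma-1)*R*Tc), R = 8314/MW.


R = 8314 / 14.8 = 561.76 J/(kg.K)
Ve = sqrt(2 * 1.27 / (1.27 - 1) * 561.76 * 3420) = 4251 m/s

4251 m/s


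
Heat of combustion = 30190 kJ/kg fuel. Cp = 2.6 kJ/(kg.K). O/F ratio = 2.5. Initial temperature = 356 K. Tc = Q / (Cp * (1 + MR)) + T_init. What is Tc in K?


Tc = 30190 / (2.6 * (1 + 2.5)) + 356 = 3674 K

3674 K


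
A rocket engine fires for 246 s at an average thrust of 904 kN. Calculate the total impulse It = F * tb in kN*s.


It = 904 * 246 = 222384 kN*s

222384 kN*s


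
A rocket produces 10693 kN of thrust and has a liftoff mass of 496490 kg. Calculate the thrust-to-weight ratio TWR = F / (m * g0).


TWR = 10693000 / (496490 * 9.81) = 2.2

2.2


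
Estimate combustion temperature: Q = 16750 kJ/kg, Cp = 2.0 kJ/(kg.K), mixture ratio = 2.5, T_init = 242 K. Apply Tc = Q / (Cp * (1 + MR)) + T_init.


Tc = 16750 / (2.0 * (1 + 2.5)) + 242 = 2635 K

2635 K


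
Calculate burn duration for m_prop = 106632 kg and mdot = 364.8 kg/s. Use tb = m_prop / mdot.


tb = 106632 / 364.8 = 292.3 s

292.3 s


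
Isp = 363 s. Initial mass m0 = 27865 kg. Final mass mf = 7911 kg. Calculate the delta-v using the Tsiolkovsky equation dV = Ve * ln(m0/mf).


Ve = 363 * 9.81 = 3561.03 m/s
dV = 3561.03 * ln(27865/7911) = 4484 m/s

4484 m/s


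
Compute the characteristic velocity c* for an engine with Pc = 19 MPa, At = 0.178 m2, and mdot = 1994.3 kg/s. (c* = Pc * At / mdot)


c* = 19e6 * 0.178 / 1994.3 = 1696 m/s

1696 m/s


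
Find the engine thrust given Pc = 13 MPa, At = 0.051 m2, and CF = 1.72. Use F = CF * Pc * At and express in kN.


F = 1.72 * 13e6 * 0.051 = 1.1404e+06 N = 1140.4 kN

1140.4 kN


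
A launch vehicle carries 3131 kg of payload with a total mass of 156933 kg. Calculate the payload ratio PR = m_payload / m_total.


PR = 3131 / 156933 = 0.02

0.02


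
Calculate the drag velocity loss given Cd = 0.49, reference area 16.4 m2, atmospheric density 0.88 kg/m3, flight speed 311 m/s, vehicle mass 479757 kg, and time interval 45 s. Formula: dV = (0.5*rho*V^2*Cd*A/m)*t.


D = 0.5 * 0.88 * 311^2 * 0.49 * 16.4 = 341989.98 N
a = 341989.98 / 479757 = 0.7128 m/s2
dV = 0.7128 * 45 = 32.1 m/s

32.1 m/s


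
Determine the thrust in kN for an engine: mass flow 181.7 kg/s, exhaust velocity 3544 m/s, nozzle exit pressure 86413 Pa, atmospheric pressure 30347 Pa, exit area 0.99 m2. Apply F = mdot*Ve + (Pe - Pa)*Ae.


F = 181.7 * 3544 + (86413 - 30347) * 0.99 = 699450.0 N = 699.5 kN

699.5 kN


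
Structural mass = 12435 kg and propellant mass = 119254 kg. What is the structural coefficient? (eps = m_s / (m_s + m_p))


eps = 12435 / (12435 + 119254) = 0.0944

0.0944


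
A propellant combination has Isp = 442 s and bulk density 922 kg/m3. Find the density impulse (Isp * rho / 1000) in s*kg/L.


rho*Isp = 442 * 922 / 1000 = 408 s*kg/L

408 s*kg/L


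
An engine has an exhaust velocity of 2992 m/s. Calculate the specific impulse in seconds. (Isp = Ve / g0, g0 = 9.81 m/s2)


Isp = Ve / g0 = 2992 / 9.81 = 305.0 s

305.0 s


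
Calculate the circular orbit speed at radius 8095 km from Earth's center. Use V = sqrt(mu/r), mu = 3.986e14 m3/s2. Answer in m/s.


V = sqrt(3.986e14 / 8095000) = 7017 m/s

7017 m/s


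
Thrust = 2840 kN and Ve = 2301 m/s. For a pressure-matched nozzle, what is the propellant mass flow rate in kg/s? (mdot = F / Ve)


mdot = F / Ve = 2840000 / 2301 = 1234.2 kg/s

1234.2 kg/s


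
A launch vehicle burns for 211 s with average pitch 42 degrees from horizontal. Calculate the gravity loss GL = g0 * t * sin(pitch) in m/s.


GL = 9.81 * 211 * sin(42 deg) = 1385 m/s

1385 m/s


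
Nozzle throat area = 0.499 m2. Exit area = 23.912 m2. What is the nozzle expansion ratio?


AR = 23.912 / 0.499 = 47.9

47.9


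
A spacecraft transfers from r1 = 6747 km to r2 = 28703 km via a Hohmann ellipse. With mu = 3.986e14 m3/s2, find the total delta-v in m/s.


V1 = sqrt(mu/r1) = 7686.23 m/s
dV1 = V1*(sqrt(2*r2/(r1+r2)) - 1) = 2094.78 m/s
V2 = sqrt(mu/r2) = 3726.53 m/s
dV2 = V2*(1 - sqrt(2*r1/(r1+r2))) = 1427.38 m/s
Total dV = 3522 m/s

3522 m/s


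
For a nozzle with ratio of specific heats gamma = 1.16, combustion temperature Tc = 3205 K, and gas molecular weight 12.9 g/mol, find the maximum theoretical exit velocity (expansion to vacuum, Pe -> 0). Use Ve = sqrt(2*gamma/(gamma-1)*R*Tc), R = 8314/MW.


R = 8314 / 12.9 = 644.5 J/(kg.K)
Ve = sqrt(2 * 1.16 / (1.16 - 1) * 644.5 * 3205) = 5473 m/s

5473 m/s


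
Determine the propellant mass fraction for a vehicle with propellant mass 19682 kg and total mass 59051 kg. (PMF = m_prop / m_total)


PMF = 19682 / 59051 = 0.333

0.333


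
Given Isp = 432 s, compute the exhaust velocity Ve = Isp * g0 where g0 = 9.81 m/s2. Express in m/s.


Ve = Isp * g0 = 432 * 9.81 = 4237.9 m/s

4237.9 m/s


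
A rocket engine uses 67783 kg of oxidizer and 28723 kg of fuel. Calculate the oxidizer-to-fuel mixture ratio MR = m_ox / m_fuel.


MR = 67783 / 28723 = 2.36

2.36


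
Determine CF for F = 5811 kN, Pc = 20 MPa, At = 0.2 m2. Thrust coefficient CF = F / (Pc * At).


CF = 5811000 / (20e6 * 0.2) = 1.45

1.45


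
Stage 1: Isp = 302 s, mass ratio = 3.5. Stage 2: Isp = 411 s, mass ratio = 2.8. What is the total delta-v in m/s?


dV1 = 302 * 9.81 * ln(3.5) = 3711.5 m/s
dV2 = 411 * 9.81 * ln(2.8) = 4151.3 m/s
Total dV = 3711.5 + 4151.3 = 7862.8 m/s ~ 7863 m/s

7863 m/s


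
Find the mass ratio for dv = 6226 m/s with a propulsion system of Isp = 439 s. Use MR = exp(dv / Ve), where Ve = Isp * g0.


Ve = 439 * 9.81 = 4306.59 m/s
MR = exp(6226 / 4306.59) = 4.245

4.245


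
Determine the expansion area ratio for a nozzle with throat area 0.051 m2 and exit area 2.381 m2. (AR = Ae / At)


AR = 2.381 / 0.051 = 46.7

46.7


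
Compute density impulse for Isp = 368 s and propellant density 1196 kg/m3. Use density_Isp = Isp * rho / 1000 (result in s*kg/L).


rho*Isp = 368 * 1196 / 1000 = 440 s*kg/L

440 s*kg/L


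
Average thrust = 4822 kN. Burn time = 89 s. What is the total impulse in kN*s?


It = 4822 * 89 = 429158 kN*s

429158 kN*s


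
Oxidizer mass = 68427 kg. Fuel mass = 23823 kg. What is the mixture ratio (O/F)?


MR = 68427 / 23823 = 2.87

2.87


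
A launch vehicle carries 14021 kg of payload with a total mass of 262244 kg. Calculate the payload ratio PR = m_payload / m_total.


PR = 14021 / 262244 = 0.0535

0.0535


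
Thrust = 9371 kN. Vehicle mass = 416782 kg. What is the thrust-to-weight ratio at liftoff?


TWR = 9371000 / (416782 * 9.81) = 2.29

2.29


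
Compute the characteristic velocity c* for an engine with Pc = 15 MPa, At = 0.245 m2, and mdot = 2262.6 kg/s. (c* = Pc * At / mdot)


c* = 15e6 * 0.245 / 2262.6 = 1624 m/s

1624 m/s


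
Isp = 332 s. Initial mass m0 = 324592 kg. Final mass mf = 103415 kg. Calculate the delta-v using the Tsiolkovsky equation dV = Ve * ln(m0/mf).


Ve = 332 * 9.81 = 3256.92 m/s
dV = 3256.92 * ln(324592/103415) = 3725 m/s

3725 m/s


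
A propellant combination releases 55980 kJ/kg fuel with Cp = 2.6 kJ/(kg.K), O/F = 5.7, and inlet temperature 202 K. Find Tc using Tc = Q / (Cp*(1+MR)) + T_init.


Tc = 55980 / (2.6 * (1 + 5.7)) + 202 = 3416 K

3416 K


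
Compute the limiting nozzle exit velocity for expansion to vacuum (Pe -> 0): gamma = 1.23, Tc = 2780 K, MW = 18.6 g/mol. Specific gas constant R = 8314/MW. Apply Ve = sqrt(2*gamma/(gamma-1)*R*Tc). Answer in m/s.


R = 8314 / 18.6 = 446.99 J/(kg.K)
Ve = sqrt(2 * 1.23 / (1.23 - 1) * 446.99 * 2780) = 3646 m/s

3646 m/s


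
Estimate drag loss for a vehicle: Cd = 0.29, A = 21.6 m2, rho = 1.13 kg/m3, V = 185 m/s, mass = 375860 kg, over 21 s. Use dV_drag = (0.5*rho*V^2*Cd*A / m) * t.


D = 0.5 * 1.13 * 185^2 * 0.29 * 21.6 = 121127.75 N
a = 121127.75 / 375860 = 0.3223 m/s2
dV = 0.3223 * 21 = 6.8 m/s

6.8 m/s


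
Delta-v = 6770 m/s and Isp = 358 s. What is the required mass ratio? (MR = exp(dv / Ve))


Ve = 358 * 9.81 = 3511.98 m/s
MR = exp(6770 / 3511.98) = 6.874

6.874


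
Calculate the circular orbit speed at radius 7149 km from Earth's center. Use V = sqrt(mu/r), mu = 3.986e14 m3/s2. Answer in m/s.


V = sqrt(3.986e14 / 7149000) = 7467 m/s

7467 m/s


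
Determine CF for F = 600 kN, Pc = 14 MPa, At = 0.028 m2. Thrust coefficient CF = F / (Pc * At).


CF = 600000 / (14e6 * 0.028) = 1.53

1.53


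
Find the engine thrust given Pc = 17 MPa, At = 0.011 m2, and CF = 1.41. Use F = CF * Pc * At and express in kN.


F = 1.41 * 17e6 * 0.011 = 263670.0 N = 263.7 kN

263.7 kN


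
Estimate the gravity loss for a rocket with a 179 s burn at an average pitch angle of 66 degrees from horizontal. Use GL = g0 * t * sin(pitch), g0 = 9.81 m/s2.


GL = 9.81 * 179 * sin(66 deg) = 1604 m/s

1604 m/s


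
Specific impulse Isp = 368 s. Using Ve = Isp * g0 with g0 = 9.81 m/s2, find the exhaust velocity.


Ve = Isp * g0 = 368 * 9.81 = 3610.1 m/s

3610.1 m/s


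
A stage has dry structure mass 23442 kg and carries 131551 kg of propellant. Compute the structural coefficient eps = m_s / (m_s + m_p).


eps = 23442 / (23442 + 131551) = 0.1512

0.1512


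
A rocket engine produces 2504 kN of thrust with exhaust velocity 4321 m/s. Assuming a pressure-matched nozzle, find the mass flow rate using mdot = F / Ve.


mdot = F / Ve = 2504000 / 4321 = 579.5 kg/s

579.5 kg/s


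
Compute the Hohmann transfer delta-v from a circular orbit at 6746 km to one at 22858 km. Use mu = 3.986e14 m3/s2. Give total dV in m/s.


V1 = sqrt(mu/r1) = 7686.8 m/s
dV1 = V1*(sqrt(2*r2/(r1+r2)) - 1) = 1865.42 m/s
V2 = sqrt(mu/r2) = 4175.89 m/s
dV2 = V2*(1 - sqrt(2*r1/(r1+r2))) = 1356.78 m/s
Total dV = 3222 m/s

3222 m/s


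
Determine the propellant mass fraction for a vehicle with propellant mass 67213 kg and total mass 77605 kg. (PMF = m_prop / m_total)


PMF = 67213 / 77605 = 0.866

0.866


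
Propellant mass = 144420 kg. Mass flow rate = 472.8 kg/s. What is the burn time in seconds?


tb = 144420 / 472.8 = 305.5 s

305.5 s


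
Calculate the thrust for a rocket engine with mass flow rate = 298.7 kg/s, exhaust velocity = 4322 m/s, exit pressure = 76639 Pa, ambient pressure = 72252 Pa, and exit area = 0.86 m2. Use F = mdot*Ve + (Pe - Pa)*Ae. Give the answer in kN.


F = 298.7 * 4322 + (76639 - 72252) * 0.86 = 1.2948e+06 N = 1294.8 kN

1294.8 kN


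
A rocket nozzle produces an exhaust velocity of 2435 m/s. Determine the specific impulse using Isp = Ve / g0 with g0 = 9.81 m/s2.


Isp = Ve / g0 = 2435 / 9.81 = 248.2 s

248.2 s


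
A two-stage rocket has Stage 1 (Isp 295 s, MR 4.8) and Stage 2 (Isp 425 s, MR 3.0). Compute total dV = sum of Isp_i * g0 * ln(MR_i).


dV1 = 295 * 9.81 * ln(4.8) = 4539.5 m/s
dV2 = 425 * 9.81 * ln(3.0) = 4580.4 m/s
Total dV = 4539.5 + 4580.4 = 9119.9 m/s ~ 9120 m/s

9120 m/s


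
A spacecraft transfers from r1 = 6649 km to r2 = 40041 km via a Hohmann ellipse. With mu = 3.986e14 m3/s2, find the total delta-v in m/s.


V1 = sqrt(mu/r1) = 7742.67 m/s
dV1 = V1*(sqrt(2*r2/(r1+r2)) - 1) = 2397.52 m/s
V2 = sqrt(mu/r2) = 3155.12 m/s
dV2 = V2*(1 - sqrt(2*r1/(r1+r2))) = 1471.3 m/s
Total dV = 3869 m/s

3869 m/s


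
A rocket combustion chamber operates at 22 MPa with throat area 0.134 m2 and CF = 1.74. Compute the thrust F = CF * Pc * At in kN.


F = 1.74 * 22e6 * 0.134 = 5.1295e+06 N = 5129.5 kN

5129.5 kN


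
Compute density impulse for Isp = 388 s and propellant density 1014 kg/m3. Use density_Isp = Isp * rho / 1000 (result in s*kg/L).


rho*Isp = 388 * 1014 / 1000 = 393 s*kg/L

393 s*kg/L


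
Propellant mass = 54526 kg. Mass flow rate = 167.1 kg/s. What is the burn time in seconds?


tb = 54526 / 167.1 = 326.3 s

326.3 s


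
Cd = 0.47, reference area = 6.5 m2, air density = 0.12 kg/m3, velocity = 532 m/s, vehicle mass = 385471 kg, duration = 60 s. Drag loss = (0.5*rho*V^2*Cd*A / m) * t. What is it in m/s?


D = 0.5 * 0.12 * 532^2 * 0.47 * 6.5 = 51878.3 N
a = 51878.3 / 385471 = 0.1346 m/s2
dV = 0.1346 * 60 = 8.1 m/s

8.1 m/s


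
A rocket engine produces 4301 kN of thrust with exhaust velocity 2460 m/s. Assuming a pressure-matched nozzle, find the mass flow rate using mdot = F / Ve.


mdot = F / Ve = 4301000 / 2460 = 1748.4 kg/s

1748.4 kg/s


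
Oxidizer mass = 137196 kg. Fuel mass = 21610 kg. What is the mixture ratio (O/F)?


MR = 137196 / 21610 = 6.35

6.35


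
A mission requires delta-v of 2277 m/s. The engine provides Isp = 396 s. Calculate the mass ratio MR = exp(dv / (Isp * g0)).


Ve = 396 * 9.81 = 3884.76 m/s
MR = exp(2277 / 3884.76) = 1.797

1.797


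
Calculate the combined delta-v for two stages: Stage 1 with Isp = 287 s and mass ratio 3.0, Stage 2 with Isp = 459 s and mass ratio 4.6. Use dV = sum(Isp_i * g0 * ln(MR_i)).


dV1 = 287 * 9.81 * ln(3.0) = 3093.1 m/s
dV2 = 459 * 9.81 * ln(4.6) = 6871.5 m/s
Total dV = 3093.1 + 6871.5 = 9964.6 m/s ~ 9965 m/s

9965 m/s


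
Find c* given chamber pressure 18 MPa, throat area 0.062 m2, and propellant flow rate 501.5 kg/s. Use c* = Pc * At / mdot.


c* = 18e6 * 0.062 / 501.5 = 2225 m/s

2225 m/s


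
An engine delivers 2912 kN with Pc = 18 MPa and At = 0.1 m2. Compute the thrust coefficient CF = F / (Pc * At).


CF = 2912000 / (18e6 * 0.1) = 1.62

1.62


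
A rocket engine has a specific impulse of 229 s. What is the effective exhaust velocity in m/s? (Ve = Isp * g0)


Ve = Isp * g0 = 229 * 9.81 = 2246.5 m/s

2246.5 m/s


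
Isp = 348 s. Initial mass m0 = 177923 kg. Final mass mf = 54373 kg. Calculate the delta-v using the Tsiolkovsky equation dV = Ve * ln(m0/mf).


Ve = 348 * 9.81 = 3413.88 m/s
dV = 3413.88 * ln(177923/54373) = 4047 m/s

4047 m/s


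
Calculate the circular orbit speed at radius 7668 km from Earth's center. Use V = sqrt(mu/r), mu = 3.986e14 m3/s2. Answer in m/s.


V = sqrt(3.986e14 / 7668000) = 7210 m/s

7210 m/s


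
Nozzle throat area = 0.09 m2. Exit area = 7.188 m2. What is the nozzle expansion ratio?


AR = 7.188 / 0.09 = 79.9

79.9


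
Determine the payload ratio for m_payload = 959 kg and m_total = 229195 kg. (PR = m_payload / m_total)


PR = 959 / 229195 = 0.0042

0.0042


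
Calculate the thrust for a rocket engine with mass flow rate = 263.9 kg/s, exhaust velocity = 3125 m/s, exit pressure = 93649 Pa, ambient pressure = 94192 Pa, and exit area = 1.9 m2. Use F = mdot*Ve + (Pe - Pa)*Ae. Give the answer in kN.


F = 263.9 * 3125 + (93649 - 94192) * 1.9 = 823656.0 N = 823.7 kN

823.7 kN


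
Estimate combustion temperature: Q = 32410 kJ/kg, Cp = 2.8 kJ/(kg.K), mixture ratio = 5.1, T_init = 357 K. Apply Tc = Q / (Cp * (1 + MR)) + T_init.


Tc = 32410 / (2.8 * (1 + 5.1)) + 357 = 2255 K

2255 K


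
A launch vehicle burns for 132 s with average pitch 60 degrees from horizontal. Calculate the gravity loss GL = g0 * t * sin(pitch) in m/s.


GL = 9.81 * 132 * sin(60 deg) = 1121 m/s

1121 m/s


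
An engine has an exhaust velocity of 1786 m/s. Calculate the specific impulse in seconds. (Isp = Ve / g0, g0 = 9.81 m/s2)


Isp = Ve / g0 = 1786 / 9.81 = 182.1 s

182.1 s


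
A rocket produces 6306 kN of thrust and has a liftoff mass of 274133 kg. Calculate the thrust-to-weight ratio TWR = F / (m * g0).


TWR = 6306000 / (274133 * 9.81) = 2.34

2.34


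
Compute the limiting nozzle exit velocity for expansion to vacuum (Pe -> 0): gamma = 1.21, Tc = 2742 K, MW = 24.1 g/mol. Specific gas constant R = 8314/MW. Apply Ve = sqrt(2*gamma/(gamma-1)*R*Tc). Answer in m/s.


R = 8314 / 24.1 = 344.98 J/(kg.K)
Ve = sqrt(2 * 1.21 / (1.21 - 1) * 344.98 * 2742) = 3302 m/s

3302 m/s


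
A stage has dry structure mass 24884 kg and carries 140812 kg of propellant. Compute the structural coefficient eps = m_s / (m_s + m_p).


eps = 24884 / (24884 + 140812) = 0.1502

0.1502


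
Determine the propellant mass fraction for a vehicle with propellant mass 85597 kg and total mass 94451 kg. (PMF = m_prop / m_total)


PMF = 85597 / 94451 = 0.906

0.906


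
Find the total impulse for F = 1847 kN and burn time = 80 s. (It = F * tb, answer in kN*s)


It = 1847 * 80 = 147760 kN*s

147760 kN*s


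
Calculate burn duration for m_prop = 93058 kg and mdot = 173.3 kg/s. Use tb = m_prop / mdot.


tb = 93058 / 173.3 = 537.0 s

537.0 s


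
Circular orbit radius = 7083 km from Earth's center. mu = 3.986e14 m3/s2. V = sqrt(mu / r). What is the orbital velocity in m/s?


V = sqrt(3.986e14 / 7083000) = 7502 m/s

7502 m/s


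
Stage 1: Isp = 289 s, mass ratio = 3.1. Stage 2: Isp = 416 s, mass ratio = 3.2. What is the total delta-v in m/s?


dV1 = 289 * 9.81 * ln(3.1) = 3207.6 m/s
dV2 = 416 * 9.81 * ln(3.2) = 4746.8 m/s
Total dV = 3207.6 + 4746.8 = 7954.4 m/s ~ 7954 m/s

7954 m/s


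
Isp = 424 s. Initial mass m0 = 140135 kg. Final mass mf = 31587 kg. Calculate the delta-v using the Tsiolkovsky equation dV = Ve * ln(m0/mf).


Ve = 424 * 9.81 = 4159.44 m/s
dV = 4159.44 * ln(140135/31587) = 6197 m/s

6197 m/s
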